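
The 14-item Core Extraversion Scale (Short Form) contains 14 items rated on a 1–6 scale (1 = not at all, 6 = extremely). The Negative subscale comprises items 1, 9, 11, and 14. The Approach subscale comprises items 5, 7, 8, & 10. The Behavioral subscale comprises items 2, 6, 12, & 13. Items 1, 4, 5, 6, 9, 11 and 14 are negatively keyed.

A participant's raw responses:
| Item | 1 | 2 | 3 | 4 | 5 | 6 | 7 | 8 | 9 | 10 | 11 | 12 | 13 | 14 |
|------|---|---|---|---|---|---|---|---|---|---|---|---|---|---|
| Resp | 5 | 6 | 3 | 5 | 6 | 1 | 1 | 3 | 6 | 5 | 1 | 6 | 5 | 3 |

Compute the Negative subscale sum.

Negative items: 1, 9, 11, 14.
Of these, items 1, 9, 11 and 14 are negatively keyed; reverse-coded value = 7 − response.
  item 1: 7 − 5 = 2
  item 9: 7 − 6 = 1
  item 11: 7 − 1 = 6
  item 14: 7 − 3 = 4
Sum = 2 + 1 + 6 + 4 = 13

13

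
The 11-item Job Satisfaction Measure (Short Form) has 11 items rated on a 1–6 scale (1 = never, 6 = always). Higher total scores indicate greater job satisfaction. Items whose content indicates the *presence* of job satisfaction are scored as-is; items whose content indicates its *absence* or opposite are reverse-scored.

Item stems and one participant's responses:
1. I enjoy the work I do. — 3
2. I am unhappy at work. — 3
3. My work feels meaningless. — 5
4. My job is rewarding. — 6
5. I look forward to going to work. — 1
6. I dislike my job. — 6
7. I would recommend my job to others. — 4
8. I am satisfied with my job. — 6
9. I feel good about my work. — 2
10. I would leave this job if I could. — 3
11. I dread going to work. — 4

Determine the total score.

36

Items 2, 3, 6, 10, 11 describe the absence/opposite of job satisfaction → reverse-score.
reverse-coded value = 7 − response.
  item 1: 3
  item 2: 7 − 3 = 4
  item 3: 7 − 5 = 2
  item 4: 6
  item 5: 1
  item 6: 7 − 6 = 1
  item 7: 4
  item 8: 6
  item 9: 2
  item 10: 7 − 3 = 4
  item 11: 7 − 4 = 3
Total = 3 + 4 + 2 + 6 + 1 + 1 + 4 + 6 + 2 + 4 + 3 = 36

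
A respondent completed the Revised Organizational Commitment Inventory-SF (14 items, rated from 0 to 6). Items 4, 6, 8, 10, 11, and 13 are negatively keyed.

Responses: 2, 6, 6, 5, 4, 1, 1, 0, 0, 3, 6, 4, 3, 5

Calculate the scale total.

Apply reverse scoring (reversed = (0+6) − raw = 6 − raw):
  item 4: 6 − 5 = 1
  item 6: 6 − 1 = 5
  item 8: 6 − 0 = 6
  item 10: 6 − 3 = 3
  item 11: 6 − 6 = 0
  item 13: 6 − 3 = 3
Scored items: 2, 6, 6, 1, 4, 5, 1, 6, 0, 3, 0, 4, 3, 5
Total = 2 + 6 + 6 + 1 + 4 + 5 + 1 + 6 + 0 + 3 + 0 + 4 + 3 + 5 = 46

46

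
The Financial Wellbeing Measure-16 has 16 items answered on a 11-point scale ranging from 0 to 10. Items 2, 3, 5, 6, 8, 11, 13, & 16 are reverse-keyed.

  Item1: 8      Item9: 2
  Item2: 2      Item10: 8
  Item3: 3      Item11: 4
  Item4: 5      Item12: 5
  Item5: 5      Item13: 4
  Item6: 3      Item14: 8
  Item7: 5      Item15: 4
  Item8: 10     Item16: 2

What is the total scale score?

Raw sum = 78. Reverse-keyed items: 2, 3, 5, 6, 8, 11, 13, 16; their raw sum = 33.
Each reversal replaces raw with 10 − raw, changing the total by 10 − 2·raw per item.
Total = 78 + 8·10 − 2·33 = 78 + 80 − 66 = 92

92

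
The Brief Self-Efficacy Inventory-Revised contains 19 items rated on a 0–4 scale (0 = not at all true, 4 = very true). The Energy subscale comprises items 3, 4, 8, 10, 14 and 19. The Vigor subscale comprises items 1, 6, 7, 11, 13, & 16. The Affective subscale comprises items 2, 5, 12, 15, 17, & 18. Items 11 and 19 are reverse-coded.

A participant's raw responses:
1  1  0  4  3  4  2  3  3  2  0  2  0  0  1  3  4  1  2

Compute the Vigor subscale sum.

14

Vigor items: 1, 6, 7, 11, 13, 16.
Of these, item 11 is reverse-coded; reverse-coded value = 4 − response.
  item 1: 1
  item 6: 4
  item 7: 2
  item 11: 4 − 0 = 4
  item 13: 0
  item 16: 3
Sum = 1 + 4 + 2 + 4 + 0 + 3 = 14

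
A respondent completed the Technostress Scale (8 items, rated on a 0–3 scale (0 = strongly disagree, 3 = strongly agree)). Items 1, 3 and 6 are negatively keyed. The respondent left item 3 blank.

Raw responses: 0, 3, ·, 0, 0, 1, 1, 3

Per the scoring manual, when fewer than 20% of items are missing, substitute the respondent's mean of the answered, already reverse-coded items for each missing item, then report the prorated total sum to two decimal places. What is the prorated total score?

Reverse-coded (reversed = (0+3) − raw = 3 − raw):
  item 1: 3 − 0 = 3
  item 6: 3 − 1 = 2
Completed scored items (7 of 8): 3, 3, 0, 0, 2, 1, 3; sum = 12.
Person mean = 12 / 7 ≈ 1.7143
Prorated total = (12 / 7) × 8 = 13.71 (to 2 dp)

13.71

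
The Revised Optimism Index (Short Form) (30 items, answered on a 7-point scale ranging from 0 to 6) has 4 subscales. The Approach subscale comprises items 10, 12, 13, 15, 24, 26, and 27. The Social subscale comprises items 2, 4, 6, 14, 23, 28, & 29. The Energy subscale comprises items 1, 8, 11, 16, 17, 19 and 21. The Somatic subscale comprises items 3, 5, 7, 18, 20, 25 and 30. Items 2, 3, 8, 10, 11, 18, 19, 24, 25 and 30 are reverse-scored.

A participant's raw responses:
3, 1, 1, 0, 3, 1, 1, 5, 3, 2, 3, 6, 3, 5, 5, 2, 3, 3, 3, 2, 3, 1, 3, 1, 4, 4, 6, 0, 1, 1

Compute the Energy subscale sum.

18

Energy items: 1, 8, 11, 16, 17, 19, 21.
Of these, items 8, 11, & 19 are reverse-scored; reverse-coded value = 6 − response.
  item 1: 3
  item 8: 6 − 5 = 1
  item 11: 6 − 3 = 3
  item 16: 2
  item 17: 3
  item 19: 6 − 3 = 3
  item 21: 3
Sum = 3 + 1 + 3 + 2 + 3 + 3 + 3 = 18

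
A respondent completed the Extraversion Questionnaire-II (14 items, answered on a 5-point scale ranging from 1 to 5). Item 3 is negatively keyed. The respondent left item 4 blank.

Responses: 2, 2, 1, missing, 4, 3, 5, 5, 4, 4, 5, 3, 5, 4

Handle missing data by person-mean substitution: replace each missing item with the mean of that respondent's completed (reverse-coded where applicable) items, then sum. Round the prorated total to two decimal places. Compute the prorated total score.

54.92

Reverse-coded (on a 1–5 scale, reversed = 6 − raw):
  item 3: 6 − 1 = 5
Completed scored items (13 of 14): 2, 2, 5, 4, 3, 5, 5, 4, 4, 5, 3, 5, 4; sum = 51.
Person mean = 51 / 13 ≈ 3.9231
Prorated total = (51 / 13) × 14 = 54.92 (to 2 dp)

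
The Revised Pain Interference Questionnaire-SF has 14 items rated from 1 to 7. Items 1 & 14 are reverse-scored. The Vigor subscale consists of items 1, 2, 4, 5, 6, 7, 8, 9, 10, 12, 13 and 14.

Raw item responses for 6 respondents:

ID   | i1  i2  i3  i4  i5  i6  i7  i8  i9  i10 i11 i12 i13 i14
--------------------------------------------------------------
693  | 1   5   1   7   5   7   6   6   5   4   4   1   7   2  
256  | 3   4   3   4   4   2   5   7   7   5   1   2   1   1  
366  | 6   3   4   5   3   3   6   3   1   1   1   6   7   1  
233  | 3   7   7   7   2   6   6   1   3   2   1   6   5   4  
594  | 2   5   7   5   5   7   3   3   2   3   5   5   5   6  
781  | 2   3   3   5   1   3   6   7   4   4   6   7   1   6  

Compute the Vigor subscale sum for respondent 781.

49

Respondent 781 raw: 2, 3, 3, 5, 1, 3, 6, 7, 4, 4, 6, 7, 1, 6.
Vigor items: 1, 2, 4, 5, 6, 7, 8, 9, 10, 12, 13, 14.
Reverse-coded (reversed = (1+7) − raw = 8 − raw):
  item 1: 8 − 2 = 6
  item 2: 3
  item 4: 5
  item 5: 1
  item 6: 3
  item 7: 6
  item 8: 7
  item 9: 4
  item 10: 4
  item 12: 7
  item 13: 1
  item 14: 8 − 6 = 2
Sum = 6 + 3 + 5 + 1 + 3 + 6 + 7 + 4 + 4 + 7 + 1 + 2 = 49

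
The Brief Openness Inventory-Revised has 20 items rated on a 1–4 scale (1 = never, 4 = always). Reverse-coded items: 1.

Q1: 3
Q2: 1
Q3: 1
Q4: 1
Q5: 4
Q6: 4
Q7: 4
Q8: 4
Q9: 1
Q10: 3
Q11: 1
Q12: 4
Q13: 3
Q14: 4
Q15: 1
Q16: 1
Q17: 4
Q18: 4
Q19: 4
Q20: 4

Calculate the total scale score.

55

Reverse-coded items use 5 − raw:
  item 1: 5 − 3 = 2
Scored responses: 2, 1, 1, 1, 4, 4, 4, 4, 1, 3, 1, 4, 3, 4, 1, 1, 4, 4, 4, 4
Total = 2 + 1 + 1 + 1 + 4 + 4 + 4 + 4 + 1 + 3 + 1 + 4 + 3 + 4 + 1 + 1 + 4 + 4 + 4 + 4 = 55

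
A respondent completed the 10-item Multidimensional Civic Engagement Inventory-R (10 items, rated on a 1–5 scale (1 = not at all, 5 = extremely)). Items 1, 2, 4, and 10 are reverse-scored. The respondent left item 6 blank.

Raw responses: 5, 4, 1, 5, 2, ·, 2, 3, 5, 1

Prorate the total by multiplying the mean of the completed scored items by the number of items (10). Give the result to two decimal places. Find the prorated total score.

Reverse-coded (reversed = (1+5) − raw = 6 − raw):
  item 1: 6 − 5 = 1
  item 2: 6 − 4 = 2
  item 4: 6 − 5 = 1
  item 10: 6 − 1 = 5
Completed scored items (9 of 10): 1, 2, 1, 1, 2, 2, 3, 5, 5; sum = 22.
Person mean = 22 / 9 ≈ 2.4444
Prorated total = (22 / 9) × 10 = 24.44 (to 2 dp)

24.44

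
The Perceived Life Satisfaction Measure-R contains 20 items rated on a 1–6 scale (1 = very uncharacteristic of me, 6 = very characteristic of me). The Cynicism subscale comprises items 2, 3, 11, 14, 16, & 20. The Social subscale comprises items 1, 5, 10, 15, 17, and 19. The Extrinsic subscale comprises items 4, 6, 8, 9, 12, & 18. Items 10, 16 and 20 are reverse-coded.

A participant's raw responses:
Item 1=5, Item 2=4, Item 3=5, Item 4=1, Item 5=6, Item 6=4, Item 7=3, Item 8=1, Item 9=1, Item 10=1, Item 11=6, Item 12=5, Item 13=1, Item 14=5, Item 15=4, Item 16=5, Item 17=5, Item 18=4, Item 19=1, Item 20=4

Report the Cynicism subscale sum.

Cynicism items: 2, 3, 11, 14, 16, 20.
Of these, items 16 & 20 are reverse-coded; reversed = (1+6) − raw = 7 − raw.
  item 2: 4
  item 3: 5
  item 11: 6
  item 14: 5
  item 16: 7 − 5 = 2
  item 20: 7 − 4 = 3
Sum = 4 + 5 + 6 + 5 + 2 + 3 = 25

25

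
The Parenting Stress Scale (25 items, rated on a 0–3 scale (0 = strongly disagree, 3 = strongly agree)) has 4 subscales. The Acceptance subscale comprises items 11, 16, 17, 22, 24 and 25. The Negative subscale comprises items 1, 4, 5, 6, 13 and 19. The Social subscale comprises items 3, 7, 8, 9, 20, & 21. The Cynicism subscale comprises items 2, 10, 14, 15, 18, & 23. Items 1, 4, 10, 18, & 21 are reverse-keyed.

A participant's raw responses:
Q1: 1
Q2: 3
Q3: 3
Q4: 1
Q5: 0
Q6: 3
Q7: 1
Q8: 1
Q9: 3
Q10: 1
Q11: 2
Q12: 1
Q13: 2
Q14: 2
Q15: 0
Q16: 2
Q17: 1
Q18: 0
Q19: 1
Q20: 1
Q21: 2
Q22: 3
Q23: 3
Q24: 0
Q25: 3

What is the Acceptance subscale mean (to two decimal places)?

1.83

Acceptance items: 11, 16, 17, 22, 24, 25.
  item 11: 2
  item 16: 2
  item 17: 1
  item 22: 3
  item 24: 0
  item 25: 3
Sum = 2 + 2 + 1 + 3 + 0 + 3 = 11
Mean = 11 / 6 = 1.83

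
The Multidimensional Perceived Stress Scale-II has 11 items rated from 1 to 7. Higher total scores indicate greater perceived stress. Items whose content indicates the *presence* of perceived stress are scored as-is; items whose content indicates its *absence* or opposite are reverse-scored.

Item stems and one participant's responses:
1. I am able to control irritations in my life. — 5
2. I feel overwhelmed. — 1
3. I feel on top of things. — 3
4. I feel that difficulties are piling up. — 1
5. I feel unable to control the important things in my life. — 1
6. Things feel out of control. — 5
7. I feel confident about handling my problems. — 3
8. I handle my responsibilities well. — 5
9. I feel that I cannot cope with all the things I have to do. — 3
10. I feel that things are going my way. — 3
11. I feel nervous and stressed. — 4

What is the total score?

Items 1, 3, 7, 8, 10 describe the absence/opposite of perceived stress → reverse-score.
reverse-coded value = 8 − response.
  item 1: 8 − 5 = 3
  item 2: 1
  item 3: 8 − 3 = 5
  item 4: 1
  item 5: 1
  item 6: 5
  item 7: 8 − 3 = 5
  item 8: 8 − 5 = 3
  item 9: 3
  item 10: 8 − 3 = 5
  item 11: 4
Total = 3 + 1 + 5 + 1 + 1 + 5 + 5 + 3 + 3 + 5 + 4 = 36

36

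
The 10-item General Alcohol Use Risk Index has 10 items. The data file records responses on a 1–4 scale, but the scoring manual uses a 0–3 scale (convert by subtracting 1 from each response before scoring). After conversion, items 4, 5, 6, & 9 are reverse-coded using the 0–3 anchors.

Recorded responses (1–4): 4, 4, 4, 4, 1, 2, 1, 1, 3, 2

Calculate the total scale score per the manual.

Convert to 0–3: 3, 3, 3, 3, 0, 1, 0, 0, 2, 1
Reverse-coded (reverse-coded value = 3 − response):
  item 4: 3 − 3 = 0
  item 5: 3 − 0 = 3
  item 6: 3 − 1 = 2
  item 9: 3 − 2 = 1
Scored: 3, 3, 3, 0, 3, 2, 0, 0, 1, 1
Total = 16

16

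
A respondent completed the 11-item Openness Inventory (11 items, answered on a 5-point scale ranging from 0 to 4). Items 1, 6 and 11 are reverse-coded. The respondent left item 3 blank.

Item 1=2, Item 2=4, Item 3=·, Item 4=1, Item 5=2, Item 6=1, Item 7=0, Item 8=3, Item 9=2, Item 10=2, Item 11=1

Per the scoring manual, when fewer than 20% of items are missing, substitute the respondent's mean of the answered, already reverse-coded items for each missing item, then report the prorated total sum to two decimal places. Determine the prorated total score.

24.20

Reverse-coded (reverse-coded value = 4 − response):
  item 1: 4 − 2 = 2
  item 6: 4 − 1 = 3
  item 11: 4 − 1 = 3
Completed scored items (10 of 11): 2, 4, 1, 2, 3, 0, 3, 2, 2, 3; sum = 22.
Person mean = 22 / 10 ≈ 2.2000
Prorated total = (22 / 10) × 11 = 24.20 (to 2 dp)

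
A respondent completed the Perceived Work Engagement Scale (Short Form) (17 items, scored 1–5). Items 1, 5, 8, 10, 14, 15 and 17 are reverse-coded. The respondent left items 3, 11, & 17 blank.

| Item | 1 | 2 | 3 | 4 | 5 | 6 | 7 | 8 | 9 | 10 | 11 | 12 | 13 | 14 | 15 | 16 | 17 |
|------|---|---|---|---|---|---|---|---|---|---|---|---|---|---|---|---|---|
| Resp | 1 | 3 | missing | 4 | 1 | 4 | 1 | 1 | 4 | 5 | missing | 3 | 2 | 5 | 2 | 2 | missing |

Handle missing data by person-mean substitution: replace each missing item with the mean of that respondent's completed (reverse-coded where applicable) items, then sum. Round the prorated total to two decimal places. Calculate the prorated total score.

53.43

Reverse-coded (reverse-coded value = 6 − response):
  item 1: 6 − 1 = 5
  item 5: 6 − 1 = 5
  item 8: 6 − 1 = 5
  item 10: 6 − 5 = 1
  item 14: 6 − 5 = 1
  item 15: 6 − 2 = 4
Completed scored items (14 of 17): 5, 3, 4, 5, 4, 1, 5, 4, 1, 3, 2, 1, 4, 2; sum = 44.
Person mean = 44 / 14 ≈ 3.1429
Prorated total = (44 / 14) × 17 = 53.43 (to 2 dp)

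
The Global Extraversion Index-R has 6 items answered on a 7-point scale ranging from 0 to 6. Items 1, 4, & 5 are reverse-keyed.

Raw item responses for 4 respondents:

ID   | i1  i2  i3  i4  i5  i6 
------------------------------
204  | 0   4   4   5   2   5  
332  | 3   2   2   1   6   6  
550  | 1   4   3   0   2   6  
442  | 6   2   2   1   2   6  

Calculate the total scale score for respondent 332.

18

Respondent 332 raw: 3, 2, 2, 1, 6, 6.
Reverse-coded (reversed = (0+6) − raw = 6 − raw):
  item 1: 6 − 3 = 3
  item 2: 2
  item 3: 2
  item 4: 6 − 1 = 5
  item 5: 6 − 6 = 0
  item 6: 6
Sum = 3 + 2 + 2 + 5 + 0 + 6 = 18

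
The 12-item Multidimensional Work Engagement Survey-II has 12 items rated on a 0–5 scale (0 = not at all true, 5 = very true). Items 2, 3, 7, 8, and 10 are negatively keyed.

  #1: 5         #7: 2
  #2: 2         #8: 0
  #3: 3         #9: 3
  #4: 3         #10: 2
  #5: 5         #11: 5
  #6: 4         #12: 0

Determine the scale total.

Negatively keyed items use 5 − raw:
  item 2: 5 − 2 = 3
  item 3: 5 − 3 = 2
  item 7: 5 − 2 = 3
  item 8: 5 − 0 = 5
  item 10: 5 − 2 = 3
After reverse-coding: 5, 3, 2, 3, 5, 4, 3, 5, 3, 3, 5, 0
Total = 5 + 3 + 2 + 3 + 5 + 4 + 3 + 5 + 3 + 3 + 5 + 0 = 41

41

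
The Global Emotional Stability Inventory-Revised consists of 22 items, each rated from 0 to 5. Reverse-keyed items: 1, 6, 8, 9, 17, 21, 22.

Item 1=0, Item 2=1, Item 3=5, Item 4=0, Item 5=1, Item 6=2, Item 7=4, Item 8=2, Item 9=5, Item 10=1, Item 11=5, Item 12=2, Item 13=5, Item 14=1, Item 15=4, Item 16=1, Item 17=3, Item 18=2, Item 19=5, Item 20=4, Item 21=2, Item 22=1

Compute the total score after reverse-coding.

Raw sum = 56. Reverse-keyed items: 1, 6, 8, 9, 17, 21, 22; their raw sum = 15.
Each reversal replaces raw with 5 − raw, changing the total by 5 − 2·raw per item.
Total = 56 + 7·5 − 2·15 = 56 + 35 − 30 = 61

61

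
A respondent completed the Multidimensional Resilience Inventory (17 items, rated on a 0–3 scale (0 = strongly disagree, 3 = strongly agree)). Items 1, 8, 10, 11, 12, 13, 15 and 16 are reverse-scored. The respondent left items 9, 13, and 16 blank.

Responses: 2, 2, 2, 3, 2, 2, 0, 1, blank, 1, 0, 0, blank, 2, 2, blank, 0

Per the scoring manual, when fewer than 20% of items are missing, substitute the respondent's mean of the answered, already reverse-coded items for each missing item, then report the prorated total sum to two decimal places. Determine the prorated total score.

30.36

Reverse-coded (reversed = (0+3) − raw = 3 − raw):
  item 1: 3 − 2 = 1
  item 8: 3 − 1 = 2
  item 10: 3 − 1 = 2
  item 11: 3 − 0 = 3
  item 12: 3 − 0 = 3
  item 15: 3 − 2 = 1
Completed scored items (14 of 17): 1, 2, 2, 3, 2, 2, 0, 2, 2, 3, 3, 2, 1, 0; sum = 25.
Person mean = 25 / 14 ≈ 1.7857
Prorated total = (25 / 14) × 17 = 30.36 (to 2 dp)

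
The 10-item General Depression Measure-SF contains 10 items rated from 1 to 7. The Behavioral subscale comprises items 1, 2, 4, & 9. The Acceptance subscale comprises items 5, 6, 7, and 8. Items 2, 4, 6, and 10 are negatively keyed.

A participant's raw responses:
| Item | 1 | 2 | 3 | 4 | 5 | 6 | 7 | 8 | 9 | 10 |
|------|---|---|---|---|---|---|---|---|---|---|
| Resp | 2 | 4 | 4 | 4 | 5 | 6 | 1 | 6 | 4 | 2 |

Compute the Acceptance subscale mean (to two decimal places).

3.50

Acceptance items: 5, 6, 7, 8.
Of these, item 6 is negatively keyed; reverse-coded value = 8 − response.
  item 5: 5
  item 6: 8 − 6 = 2
  item 7: 1
  item 8: 6
Sum = 5 + 2 + 1 + 6 = 14
Mean = 14 / 4 = 3.50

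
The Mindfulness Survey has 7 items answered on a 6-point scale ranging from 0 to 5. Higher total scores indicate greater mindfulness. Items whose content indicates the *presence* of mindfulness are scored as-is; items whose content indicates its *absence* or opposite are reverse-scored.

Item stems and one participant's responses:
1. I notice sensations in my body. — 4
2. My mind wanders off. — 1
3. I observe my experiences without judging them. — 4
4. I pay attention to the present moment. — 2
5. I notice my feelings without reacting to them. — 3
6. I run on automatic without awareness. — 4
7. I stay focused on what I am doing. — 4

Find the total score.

22

Items 2, 6 describe the absence/opposite of mindfulness → reverse-score.
reversed = (0+5) − raw = 5 − raw.
  item 1: 4
  item 2: 5 − 1 = 4
  item 3: 4
  item 4: 2
  item 5: 3
  item 6: 5 − 4 = 1
  item 7: 4
Total = 4 + 4 + 4 + 2 + 3 + 1 + 4 = 22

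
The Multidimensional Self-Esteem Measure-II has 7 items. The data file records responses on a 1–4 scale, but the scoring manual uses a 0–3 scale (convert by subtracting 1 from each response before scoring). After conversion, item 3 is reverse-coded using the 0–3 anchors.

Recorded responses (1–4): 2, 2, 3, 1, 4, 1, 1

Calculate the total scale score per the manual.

Convert to 0–3: 1, 1, 2, 0, 3, 0, 0
Reverse-coded (reversed = (0+3) − raw = 3 − raw):
  item 3: 3 − 2 = 1
Scored: 1, 1, 1, 0, 3, 0, 0
Total = 6

6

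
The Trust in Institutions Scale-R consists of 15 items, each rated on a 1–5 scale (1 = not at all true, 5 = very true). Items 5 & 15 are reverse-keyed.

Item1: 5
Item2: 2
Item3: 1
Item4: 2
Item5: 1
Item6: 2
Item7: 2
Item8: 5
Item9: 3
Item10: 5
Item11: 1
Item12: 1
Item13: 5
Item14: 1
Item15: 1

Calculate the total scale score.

Reverse-coded items (reversed = (1+5) − raw = 6 − raw):
  item 5: 6 − 1 = 5
  item 15: 6 − 1 = 5
Scored items: 5, 2, 1, 2, 5, 2, 2, 5, 3, 5, 1, 1, 5, 1, 5
Total = 5 + 2 + 1 + 2 + 5 + 2 + 2 + 5 + 3 + 5 + 1 + 1 + 5 + 1 + 5 = 45

45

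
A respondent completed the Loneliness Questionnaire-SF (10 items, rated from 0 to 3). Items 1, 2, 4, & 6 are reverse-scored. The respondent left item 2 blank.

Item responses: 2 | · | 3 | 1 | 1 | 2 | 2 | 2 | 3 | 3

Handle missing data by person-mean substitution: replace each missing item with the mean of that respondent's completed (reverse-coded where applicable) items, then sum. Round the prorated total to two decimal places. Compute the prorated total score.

Reverse-coded (reverse-coded value = 3 − response):
  item 1: 3 − 2 = 1
  item 4: 3 − 1 = 2
  item 6: 3 − 2 = 1
Completed scored items (9 of 10): 1, 3, 2, 1, 1, 2, 2, 3, 3; sum = 18.
Person mean = 18 / 9 ≈ 2.0000
Prorated total = (18 / 9) × 10 = 20.00 (to 2 dp)

20.00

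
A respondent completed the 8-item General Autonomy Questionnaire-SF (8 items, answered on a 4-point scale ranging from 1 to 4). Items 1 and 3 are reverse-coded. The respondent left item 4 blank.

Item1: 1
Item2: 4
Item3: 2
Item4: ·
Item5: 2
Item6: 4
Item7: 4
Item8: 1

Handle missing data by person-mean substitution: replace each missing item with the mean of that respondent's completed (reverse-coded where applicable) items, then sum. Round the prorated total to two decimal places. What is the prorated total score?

25.14

Reverse-coded (reverse-coded value = 5 − response):
  item 1: 5 − 1 = 4
  item 3: 5 − 2 = 3
Completed scored items (7 of 8): 4, 4, 3, 2, 4, 4, 1; sum = 22.
Person mean = 22 / 7 ≈ 3.1429
Prorated total = (22 / 7) × 8 = 25.14 (to 2 dp)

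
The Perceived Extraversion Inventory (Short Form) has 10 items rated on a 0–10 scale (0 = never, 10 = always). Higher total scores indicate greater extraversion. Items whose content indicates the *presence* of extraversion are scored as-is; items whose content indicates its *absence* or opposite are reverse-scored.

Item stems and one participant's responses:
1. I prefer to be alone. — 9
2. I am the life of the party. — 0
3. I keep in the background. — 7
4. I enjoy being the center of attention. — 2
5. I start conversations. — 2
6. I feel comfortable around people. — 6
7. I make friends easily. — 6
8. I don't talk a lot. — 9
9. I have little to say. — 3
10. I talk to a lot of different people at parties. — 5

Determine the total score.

Items 1, 3, 8, 9 describe the absence/opposite of extraversion → reverse-score.
reversed = (0+10) − raw = 10 − raw.
  item 1: 10 − 9 = 1
  item 2: 0
  item 3: 10 − 7 = 3
  item 4: 2
  item 5: 2
  item 6: 6
  item 7: 6
  item 8: 10 − 9 = 1
  item 9: 10 − 3 = 7
  item 10: 5
Total = 1 + 0 + 3 + 2 + 2 + 6 + 6 + 1 + 7 + 5 = 33

33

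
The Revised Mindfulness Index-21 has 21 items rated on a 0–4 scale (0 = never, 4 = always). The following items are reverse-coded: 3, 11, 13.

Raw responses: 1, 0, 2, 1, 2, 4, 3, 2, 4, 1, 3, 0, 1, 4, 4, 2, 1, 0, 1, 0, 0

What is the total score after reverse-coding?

Reverse-coded items use 4 − raw:
  item 3: 4 − 2 = 2
  item 11: 4 − 3 = 1
  item 13: 4 − 1 = 3
After reverse-coding: 1, 0, 2, 1, 2, 4, 3, 2, 4, 1, 1, 0, 3, 4, 4, 2, 1, 0, 1, 0, 0
Total = 1 + 0 + 2 + 1 + 2 + 4 + 3 + 2 + 4 + 1 + 1 + 0 + 3 + 4 + 4 + 2 + 1 + 0 + 1 + 0 + 0 = 36

36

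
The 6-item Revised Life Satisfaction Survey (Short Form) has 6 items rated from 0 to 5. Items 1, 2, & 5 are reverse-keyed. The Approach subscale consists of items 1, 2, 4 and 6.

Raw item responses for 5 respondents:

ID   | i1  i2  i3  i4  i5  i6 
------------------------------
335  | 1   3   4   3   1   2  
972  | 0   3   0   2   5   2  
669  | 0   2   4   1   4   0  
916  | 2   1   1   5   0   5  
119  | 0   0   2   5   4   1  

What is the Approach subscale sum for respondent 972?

Respondent 972 raw: 0, 3, 0, 2, 5, 2.
Approach items: 1, 2, 4, 6.
Reverse-coded (reversed = (0+5) − raw = 5 − raw):
  item 1: 5 − 0 = 5
  item 2: 5 − 3 = 2
  item 4: 2
  item 6: 2
Sum = 5 + 2 + 2 + 2 = 11

11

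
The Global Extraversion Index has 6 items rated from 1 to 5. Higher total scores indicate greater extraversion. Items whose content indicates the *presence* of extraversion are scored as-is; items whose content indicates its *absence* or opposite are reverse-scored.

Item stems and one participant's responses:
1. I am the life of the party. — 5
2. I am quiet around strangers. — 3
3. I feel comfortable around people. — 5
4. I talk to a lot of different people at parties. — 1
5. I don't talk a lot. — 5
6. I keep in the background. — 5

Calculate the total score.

16

Items 2, 5, 6 describe the absence/opposite of extraversion → reverse-score.
reverse-coded value = 6 − response.
  item 1: 5
  item 2: 6 − 3 = 3
  item 3: 5
  item 4: 1
  item 5: 6 − 5 = 1
  item 6: 6 − 5 = 1
Total = 5 + 3 + 5 + 1 + 1 + 1 = 16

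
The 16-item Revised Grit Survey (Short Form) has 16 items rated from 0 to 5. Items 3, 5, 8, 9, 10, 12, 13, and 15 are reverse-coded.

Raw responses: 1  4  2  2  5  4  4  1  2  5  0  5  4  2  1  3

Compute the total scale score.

Reverse-coded items (on a 0–5 scale, reversed = 5 − raw):
  item 3: 5 − 2 = 3
  item 5: 5 − 5 = 0
  item 8: 5 − 1 = 4
  item 9: 5 − 2 = 3
  item 10: 5 − 5 = 0
  item 12: 5 − 5 = 0
  item 13: 5 − 4 = 1
  item 15: 5 − 1 = 4
After reverse-coding: 1, 4, 3, 2, 0, 4, 4, 4, 3, 0, 0, 0, 1, 2, 4, 3
Total = 1 + 4 + 3 + 2 + 0 + 4 + 4 + 4 + 3 + 0 + 0 + 0 + 1 + 2 + 4 + 3 = 35

35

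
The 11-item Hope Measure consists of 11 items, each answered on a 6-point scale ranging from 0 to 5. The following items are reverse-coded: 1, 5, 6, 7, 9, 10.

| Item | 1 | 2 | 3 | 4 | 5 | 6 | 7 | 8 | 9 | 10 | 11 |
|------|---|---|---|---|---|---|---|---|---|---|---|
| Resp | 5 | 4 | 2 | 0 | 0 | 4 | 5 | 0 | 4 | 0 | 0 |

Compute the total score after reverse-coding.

Reversing items 1, 5, 6, 7, 9, and 10 with 5 − raw:
Total = (5−5) + 4 + 2 + 0 + (5−0) + (5−4) + (5−5) + 0 + (5−4) + (5−0) + 0
      = 0 + 4 + 2 + 0 + 5 + 1 + 0 + 0 + 1 + 5 + 0 = 18

18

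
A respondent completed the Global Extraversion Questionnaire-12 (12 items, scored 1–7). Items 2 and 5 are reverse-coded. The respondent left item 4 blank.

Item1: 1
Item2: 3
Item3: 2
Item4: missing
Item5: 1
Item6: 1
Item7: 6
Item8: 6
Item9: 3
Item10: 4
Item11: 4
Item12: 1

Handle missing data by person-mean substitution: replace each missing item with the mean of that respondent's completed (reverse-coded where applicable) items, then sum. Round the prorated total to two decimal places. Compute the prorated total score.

Reverse-coded (on a 1–7 scale, reversed = 8 − raw):
  item 2: 8 − 3 = 5
  item 5: 8 − 1 = 7
Completed scored items (11 of 12): 1, 5, 2, 7, 1, 6, 6, 3, 4, 4, 1; sum = 40.
Person mean = 40 / 11 ≈ 3.6364
Prorated total = (40 / 11) × 12 = 43.64 (to 2 dp)

43.64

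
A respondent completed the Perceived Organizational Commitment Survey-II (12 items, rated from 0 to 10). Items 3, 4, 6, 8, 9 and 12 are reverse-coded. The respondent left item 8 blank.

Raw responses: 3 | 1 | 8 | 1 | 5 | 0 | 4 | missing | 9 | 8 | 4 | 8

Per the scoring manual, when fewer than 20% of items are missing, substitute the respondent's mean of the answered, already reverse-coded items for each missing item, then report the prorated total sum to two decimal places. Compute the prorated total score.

53.45

Reverse-coded (reversed = (0+10) − raw = 10 − raw):
  item 3: 10 − 8 = 2
  item 4: 10 − 1 = 9
  item 6: 10 − 0 = 10
  item 9: 10 − 9 = 1
  item 12: 10 − 8 = 2
Completed scored items (11 of 12): 3, 1, 2, 9, 5, 10, 4, 1, 8, 4, 2; sum = 49.
Person mean = 49 / 11 ≈ 4.4545
Prorated total = (49 / 11) × 12 = 53.45 (to 2 dp)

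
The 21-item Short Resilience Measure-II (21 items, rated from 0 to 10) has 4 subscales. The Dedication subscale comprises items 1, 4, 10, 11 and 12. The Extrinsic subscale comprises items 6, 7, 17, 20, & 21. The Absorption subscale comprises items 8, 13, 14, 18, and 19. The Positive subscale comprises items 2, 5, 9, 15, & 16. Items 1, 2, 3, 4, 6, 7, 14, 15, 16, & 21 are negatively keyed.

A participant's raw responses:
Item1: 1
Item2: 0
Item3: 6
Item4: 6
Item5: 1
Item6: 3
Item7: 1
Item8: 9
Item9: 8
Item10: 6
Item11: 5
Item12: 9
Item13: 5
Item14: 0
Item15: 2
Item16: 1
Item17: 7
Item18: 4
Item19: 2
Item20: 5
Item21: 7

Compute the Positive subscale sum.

Positive items: 2, 5, 9, 15, 16.
Of these, items 2, 15 and 16 are negatively keyed; reversed = (0+10) − raw = 10 − raw.
  item 2: 10 − 0 = 10
  item 5: 1
  item 9: 8
  item 15: 10 − 2 = 8
  item 16: 10 − 1 = 9
Sum = 10 + 1 + 8 + 8 + 9 = 36

36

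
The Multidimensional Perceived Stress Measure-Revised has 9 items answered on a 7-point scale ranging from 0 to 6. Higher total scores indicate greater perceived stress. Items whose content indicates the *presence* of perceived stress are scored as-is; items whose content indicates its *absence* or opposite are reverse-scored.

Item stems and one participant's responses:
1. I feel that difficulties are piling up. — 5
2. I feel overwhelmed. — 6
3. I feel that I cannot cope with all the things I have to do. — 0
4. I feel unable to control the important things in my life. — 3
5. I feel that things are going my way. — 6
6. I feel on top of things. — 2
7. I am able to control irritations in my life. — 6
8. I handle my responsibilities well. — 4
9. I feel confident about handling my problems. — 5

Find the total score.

Items 5, 6, 7, 8, 9 describe the absence/opposite of perceived stress → reverse-score.
reverse-coded value = 6 − response.
  item 1: 5
  item 2: 6
  item 3: 0
  item 4: 3
  item 5: 6 − 6 = 0
  item 6: 6 − 2 = 4
  item 7: 6 − 6 = 0
  item 8: 6 − 4 = 2
  item 9: 6 − 5 = 1
Total = 5 + 6 + 0 + 3 + 0 + 4 + 0 + 2 + 1 = 21

21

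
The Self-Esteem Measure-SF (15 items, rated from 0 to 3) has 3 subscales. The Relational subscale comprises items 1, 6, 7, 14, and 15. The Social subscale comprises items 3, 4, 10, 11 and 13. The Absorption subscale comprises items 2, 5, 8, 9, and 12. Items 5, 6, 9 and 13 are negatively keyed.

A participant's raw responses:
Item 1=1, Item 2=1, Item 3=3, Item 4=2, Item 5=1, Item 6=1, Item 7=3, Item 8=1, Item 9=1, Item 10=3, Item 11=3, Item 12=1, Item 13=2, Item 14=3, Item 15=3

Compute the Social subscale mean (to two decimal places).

2.40

Social items: 3, 4, 10, 11, 13.
Of these, item 13 is negatively keyed; reverse-coded value = 3 − response.
  item 3: 3
  item 4: 2
  item 10: 3
  item 11: 3
  item 13: 3 − 2 = 1
Sum = 3 + 2 + 3 + 3 + 1 = 12
Mean = 12 / 5 = 2.40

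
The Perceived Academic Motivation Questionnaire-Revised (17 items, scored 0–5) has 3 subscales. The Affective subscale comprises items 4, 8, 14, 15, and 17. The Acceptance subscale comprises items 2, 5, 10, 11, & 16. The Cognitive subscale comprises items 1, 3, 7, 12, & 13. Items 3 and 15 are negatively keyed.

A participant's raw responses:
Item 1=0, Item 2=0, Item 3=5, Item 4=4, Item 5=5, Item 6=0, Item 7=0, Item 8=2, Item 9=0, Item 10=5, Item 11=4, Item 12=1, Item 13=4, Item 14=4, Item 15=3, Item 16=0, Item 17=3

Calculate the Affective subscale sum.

15

Affective items: 4, 8, 14, 15, 17.
Of these, item 15 is negatively keyed; reversed = (0+5) − raw = 5 − raw.
  item 4: 4
  item 8: 2
  item 14: 4
  item 15: 5 − 3 = 2
  item 17: 3
Sum = 4 + 2 + 4 + 2 + 3 = 15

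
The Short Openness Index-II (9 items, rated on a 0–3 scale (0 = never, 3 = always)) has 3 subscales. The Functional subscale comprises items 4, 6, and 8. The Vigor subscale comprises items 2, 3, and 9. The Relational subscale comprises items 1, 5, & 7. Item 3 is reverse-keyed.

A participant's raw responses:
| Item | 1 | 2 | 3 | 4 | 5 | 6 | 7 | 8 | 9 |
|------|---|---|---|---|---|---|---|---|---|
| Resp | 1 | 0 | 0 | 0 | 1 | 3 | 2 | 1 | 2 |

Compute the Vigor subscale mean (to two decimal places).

1.67

Vigor items: 2, 3, 9.
Of these, item 3 is reverse-keyed; reverse-coded value = 3 − response.
  item 2: 0
  item 3: 3 − 0 = 3
  item 9: 2
Sum = 0 + 3 + 2 = 5
Mean = 5 / 3 = 1.67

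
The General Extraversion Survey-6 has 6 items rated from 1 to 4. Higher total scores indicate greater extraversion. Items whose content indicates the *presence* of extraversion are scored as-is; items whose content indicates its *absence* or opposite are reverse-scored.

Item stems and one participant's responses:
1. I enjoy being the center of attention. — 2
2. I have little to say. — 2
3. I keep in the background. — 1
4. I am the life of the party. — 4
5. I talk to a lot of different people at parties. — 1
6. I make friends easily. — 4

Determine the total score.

Items 2, 3 describe the absence/opposite of extraversion → reverse-score.
reverse-coded value = 5 − response.
  item 1: 2
  item 2: 5 − 2 = 3
  item 3: 5 − 1 = 4
  item 4: 4
  item 5: 1
  item 6: 4
Total = 2 + 3 + 4 + 4 + 1 + 4 = 18

18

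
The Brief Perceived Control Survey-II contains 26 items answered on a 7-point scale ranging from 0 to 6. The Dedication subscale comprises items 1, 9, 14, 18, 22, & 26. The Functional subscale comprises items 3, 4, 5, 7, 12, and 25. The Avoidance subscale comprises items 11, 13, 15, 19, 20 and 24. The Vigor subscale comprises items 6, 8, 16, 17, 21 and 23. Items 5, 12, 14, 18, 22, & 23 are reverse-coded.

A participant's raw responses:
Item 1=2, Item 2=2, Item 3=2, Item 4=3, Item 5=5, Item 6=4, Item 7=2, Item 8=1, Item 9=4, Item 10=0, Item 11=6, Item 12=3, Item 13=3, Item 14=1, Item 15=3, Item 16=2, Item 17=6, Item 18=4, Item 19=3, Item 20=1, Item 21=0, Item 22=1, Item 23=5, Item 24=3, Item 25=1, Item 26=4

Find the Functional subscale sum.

12

Functional items: 3, 4, 5, 7, 12, 25.
Of these, items 5 and 12 are reverse-coded; on a 0–6 scale, reversed = 6 − raw.
  item 3: 2
  item 4: 3
  item 5: 6 − 5 = 1
  item 7: 2
  item 12: 6 − 3 = 3
  item 25: 1
Sum = 2 + 3 + 1 + 2 + 3 + 1 = 12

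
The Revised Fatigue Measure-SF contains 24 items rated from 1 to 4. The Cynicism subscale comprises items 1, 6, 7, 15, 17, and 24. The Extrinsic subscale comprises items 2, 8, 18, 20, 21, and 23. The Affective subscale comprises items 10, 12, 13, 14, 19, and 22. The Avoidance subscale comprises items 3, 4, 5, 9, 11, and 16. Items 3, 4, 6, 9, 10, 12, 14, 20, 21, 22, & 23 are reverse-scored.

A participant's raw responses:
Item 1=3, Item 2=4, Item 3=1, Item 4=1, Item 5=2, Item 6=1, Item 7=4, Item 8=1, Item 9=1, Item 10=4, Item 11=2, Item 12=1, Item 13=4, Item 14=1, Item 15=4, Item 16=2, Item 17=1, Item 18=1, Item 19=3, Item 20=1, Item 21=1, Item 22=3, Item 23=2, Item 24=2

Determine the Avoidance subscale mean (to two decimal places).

Avoidance items: 3, 4, 5, 9, 11, 16.
Of these, items 3, 4 and 9 are reverse-scored; on a 1–4 scale, reversed = 5 − raw.
  item 3: 5 − 1 = 4
  item 4: 5 − 1 = 4
  item 5: 2
  item 9: 5 − 1 = 4
  item 11: 2
  item 16: 2
Sum = 4 + 4 + 2 + 4 + 2 + 2 = 18
Mean = 18 / 6 = 3.00

3.00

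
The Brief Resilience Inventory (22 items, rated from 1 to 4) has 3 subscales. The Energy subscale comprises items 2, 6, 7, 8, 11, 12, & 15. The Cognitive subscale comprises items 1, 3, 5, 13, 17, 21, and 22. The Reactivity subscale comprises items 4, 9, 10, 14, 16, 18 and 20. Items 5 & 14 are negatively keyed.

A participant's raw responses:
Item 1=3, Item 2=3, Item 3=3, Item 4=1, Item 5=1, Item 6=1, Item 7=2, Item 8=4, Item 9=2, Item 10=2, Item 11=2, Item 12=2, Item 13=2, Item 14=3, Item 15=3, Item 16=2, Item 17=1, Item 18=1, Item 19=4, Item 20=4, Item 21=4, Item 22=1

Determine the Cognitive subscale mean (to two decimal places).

2.57

Cognitive items: 1, 3, 5, 13, 17, 21, 22.
Of these, item 5 is negatively keyed; on a 1–4 scale, reversed = 5 − raw.
  item 1: 3
  item 3: 3
  item 5: 5 − 1 = 4
  item 13: 2
  item 17: 1
  item 21: 4
  item 22: 1
Sum = 3 + 3 + 4 + 2 + 1 + 4 + 1 = 18
Mean = 18 / 7 = 2.57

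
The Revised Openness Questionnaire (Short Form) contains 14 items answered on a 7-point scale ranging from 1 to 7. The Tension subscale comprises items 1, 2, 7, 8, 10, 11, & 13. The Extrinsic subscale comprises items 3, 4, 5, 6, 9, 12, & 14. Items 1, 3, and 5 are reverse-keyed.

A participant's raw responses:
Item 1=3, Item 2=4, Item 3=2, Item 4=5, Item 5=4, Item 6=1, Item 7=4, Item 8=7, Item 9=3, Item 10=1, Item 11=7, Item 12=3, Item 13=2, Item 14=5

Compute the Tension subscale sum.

30

Tension items: 1, 2, 7, 8, 10, 11, 13.
Of these, item 1 is reverse-keyed; reversed = (1+7) − raw = 8 − raw.
  item 1: 8 − 3 = 5
  item 2: 4
  item 7: 4
  item 8: 7
  item 10: 1
  item 11: 7
  item 13: 2
Sum = 5 + 4 + 4 + 7 + 1 + 7 + 2 = 30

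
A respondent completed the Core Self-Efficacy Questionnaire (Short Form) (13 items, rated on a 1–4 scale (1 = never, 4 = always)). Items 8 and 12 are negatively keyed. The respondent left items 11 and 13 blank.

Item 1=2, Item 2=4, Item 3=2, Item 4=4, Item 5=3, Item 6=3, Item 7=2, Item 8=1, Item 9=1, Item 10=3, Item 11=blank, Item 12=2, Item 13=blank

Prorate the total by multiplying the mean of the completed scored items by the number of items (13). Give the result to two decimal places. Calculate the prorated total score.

Reverse-coded (on a 1–4 scale, reversed = 5 − raw):
  item 8: 5 − 1 = 4
  item 12: 5 − 2 = 3
Completed scored items (11 of 13): 2, 4, 2, 4, 3, 3, 2, 4, 1, 3, 3; sum = 31.
Person mean = 31 / 11 ≈ 2.8182
Prorated total = (31 / 11) × 13 = 36.64 (to 2 dp)

36.64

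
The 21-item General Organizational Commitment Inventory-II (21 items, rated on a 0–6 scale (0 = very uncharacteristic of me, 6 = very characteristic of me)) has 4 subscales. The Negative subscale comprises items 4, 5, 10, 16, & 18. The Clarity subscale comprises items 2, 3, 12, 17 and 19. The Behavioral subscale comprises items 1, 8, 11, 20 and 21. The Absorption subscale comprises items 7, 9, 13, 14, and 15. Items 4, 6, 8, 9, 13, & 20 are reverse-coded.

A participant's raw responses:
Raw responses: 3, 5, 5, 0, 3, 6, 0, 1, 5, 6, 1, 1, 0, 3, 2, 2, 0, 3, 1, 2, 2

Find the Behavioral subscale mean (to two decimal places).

3.00

Behavioral items: 1, 8, 11, 20, 21.
Of these, items 8 & 20 are reverse-coded; on a 0–6 scale, reversed = 6 − raw.
  item 1: 3
  item 8: 6 − 1 = 5
  item 11: 1
  item 20: 6 − 2 = 4
  item 21: 2
Sum = 3 + 5 + 1 + 4 + 2 = 15
Mean = 15 / 5 = 3.00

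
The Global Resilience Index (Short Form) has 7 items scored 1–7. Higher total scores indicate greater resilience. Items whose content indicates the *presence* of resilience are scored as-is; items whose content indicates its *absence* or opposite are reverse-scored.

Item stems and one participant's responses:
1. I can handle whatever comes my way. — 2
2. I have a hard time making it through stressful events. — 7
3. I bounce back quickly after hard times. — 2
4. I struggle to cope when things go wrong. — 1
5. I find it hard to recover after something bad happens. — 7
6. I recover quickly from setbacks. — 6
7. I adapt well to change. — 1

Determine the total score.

Items 2, 4, 5 describe the absence/opposite of resilience → reverse-score.
reverse-coded value = 8 − response.
  item 1: 2
  item 2: 8 − 7 = 1
  item 3: 2
  item 4: 8 − 1 = 7
  item 5: 8 − 7 = 1
  item 6: 6
  item 7: 1
Total = 2 + 1 + 2 + 7 + 1 + 6 + 1 = 20

20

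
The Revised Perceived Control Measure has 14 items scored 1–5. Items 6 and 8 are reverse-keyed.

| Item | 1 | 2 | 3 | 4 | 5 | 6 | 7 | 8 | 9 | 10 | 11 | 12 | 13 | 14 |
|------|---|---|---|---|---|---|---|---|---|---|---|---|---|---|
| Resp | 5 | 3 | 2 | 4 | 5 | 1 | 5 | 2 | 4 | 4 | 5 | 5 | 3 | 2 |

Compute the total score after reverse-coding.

56

Apply reverse scoring (reverse-coded value = 6 − response):
  item 6: 6 − 1 = 5
  item 8: 6 − 2 = 4
Scored responses: 5, 3, 2, 4, 5, 5, 5, 4, 4, 4, 5, 5, 3, 2
Total = 5 + 3 + 2 + 4 + 5 + 5 + 5 + 4 + 4 + 4 + 5 + 5 + 3 + 2 = 56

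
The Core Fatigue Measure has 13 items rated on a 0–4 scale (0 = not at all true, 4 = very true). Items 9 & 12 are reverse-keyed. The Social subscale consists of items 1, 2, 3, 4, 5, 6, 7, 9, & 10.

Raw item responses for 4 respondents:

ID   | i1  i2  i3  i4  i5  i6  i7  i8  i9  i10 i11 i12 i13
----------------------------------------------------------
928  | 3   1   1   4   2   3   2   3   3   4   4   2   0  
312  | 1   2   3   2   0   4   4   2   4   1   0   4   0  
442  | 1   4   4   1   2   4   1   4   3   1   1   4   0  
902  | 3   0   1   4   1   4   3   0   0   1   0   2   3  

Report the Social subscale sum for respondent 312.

17

Respondent 312 raw: 1, 2, 3, 2, 0, 4, 4, 2, 4, 1, 0, 4, 0.
Social items: 1, 2, 3, 4, 5, 6, 7, 9, 10.
Reverse-coded (on a 0–4 scale, reversed = 4 − raw):
  item 1: 1
  item 2: 2
  item 3: 3
  item 4: 2
  item 5: 0
  item 6: 4
  item 7: 4
  item 9: 4 − 4 = 0
  item 10: 1
Sum = 1 + 2 + 3 + 2 + 0 + 4 + 4 + 0 + 1 = 17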